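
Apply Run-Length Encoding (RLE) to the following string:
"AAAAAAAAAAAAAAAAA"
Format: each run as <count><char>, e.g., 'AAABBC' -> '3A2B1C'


Scanning runs left to right:
  i=0: run of 'A' x 17 -> '17A'

RLE = 17A


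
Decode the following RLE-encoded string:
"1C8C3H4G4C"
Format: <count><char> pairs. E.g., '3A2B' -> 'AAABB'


Expanding each <count><char> pair:
  1C -> 'C'
  8C -> 'CCCCCCCC'
  3H -> 'HHH'
  4G -> 'GGGG'
  4C -> 'CCCC'

Decoded = CCCCCCCCCHHHGGGGCCCC


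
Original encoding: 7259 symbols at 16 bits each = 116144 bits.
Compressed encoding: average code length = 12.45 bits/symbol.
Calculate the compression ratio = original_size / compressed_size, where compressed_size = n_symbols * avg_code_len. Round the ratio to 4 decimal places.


original_size = n_symbols * orig_bits = 7259 * 16 = 116144 bits
compressed_size = n_symbols * avg_code_len = 7259 * 12.45 = 90374.55 bits
ratio = original_size / compressed_size = 116144 / 90374.55 = 1.2851

Compression ratio = 1.2851


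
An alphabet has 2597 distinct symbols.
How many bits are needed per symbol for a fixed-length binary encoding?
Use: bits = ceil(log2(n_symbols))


log2(2597) = 11.3426
Bracket: 2^11 = 2048 < 2597 <= 2^12 = 4096
So ceil(log2(2597)) = 12

bits = ceil(log2(2597)) = ceil(11.3426) = 12 bits


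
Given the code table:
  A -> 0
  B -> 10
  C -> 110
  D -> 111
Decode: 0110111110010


Decoding:
0 -> A
110 -> C
111 -> D
110 -> C
0 -> A
10 -> B


Result: ACDCAB


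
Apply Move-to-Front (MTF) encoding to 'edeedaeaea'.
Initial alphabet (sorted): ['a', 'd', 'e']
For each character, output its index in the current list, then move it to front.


MTF encoding:
'e': index 2 in ['a', 'd', 'e'] -> ['e', 'a', 'd']
'd': index 2 in ['e', 'a', 'd'] -> ['d', 'e', 'a']
'e': index 1 in ['d', 'e', 'a'] -> ['e', 'd', 'a']
'e': index 0 in ['e', 'd', 'a'] -> ['e', 'd', 'a']
'd': index 1 in ['e', 'd', 'a'] -> ['d', 'e', 'a']
'a': index 2 in ['d', 'e', 'a'] -> ['a', 'd', 'e']
'e': index 2 in ['a', 'd', 'e'] -> ['e', 'a', 'd']
'a': index 1 in ['e', 'a', 'd'] -> ['a', 'e', 'd']
'e': index 1 in ['a', 'e', 'd'] -> ['e', 'a', 'd']
'a': index 1 in ['e', 'a', 'd'] -> ['a', 'e', 'd']


Output: [2, 2, 1, 0, 1, 2, 2, 1, 1, 1]


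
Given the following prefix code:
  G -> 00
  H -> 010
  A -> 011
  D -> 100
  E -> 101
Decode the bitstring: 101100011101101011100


Decoding step by step:
Bits 101 -> E
Bits 100 -> D
Bits 011 -> A
Bits 101 -> E
Bits 101 -> E
Bits 011 -> A
Bits 100 -> D


Decoded message: EDAEEAD


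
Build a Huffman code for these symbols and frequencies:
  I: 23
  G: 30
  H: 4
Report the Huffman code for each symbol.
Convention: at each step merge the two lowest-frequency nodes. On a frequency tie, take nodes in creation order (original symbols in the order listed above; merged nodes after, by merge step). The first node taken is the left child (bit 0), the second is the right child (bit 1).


Huffman tree construction:
Step 1: Merge H(4) + I(23) = 27
Step 2: Merge (H+I)(27) + G(30) = 57
Read each symbol's code off the tree from the root (left child = 0, right child = 1).

Codes:
  I: 01 (length 2)
  G: 1 (length 1)
  H: 00 (length 2)
Average code length: 84/57 = 1.4737 bits/symbol


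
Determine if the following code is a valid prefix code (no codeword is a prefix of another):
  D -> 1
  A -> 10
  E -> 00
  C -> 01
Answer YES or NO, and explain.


Checking each pair (does one codeword prefix another?):
  D='1' vs A='10': prefix -- VIOLATION

NO -- this is NOT a valid prefix code. D (1) is a prefix of A (10).


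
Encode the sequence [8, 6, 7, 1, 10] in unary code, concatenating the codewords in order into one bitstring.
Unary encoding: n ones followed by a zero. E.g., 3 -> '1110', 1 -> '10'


Encode each number as n ones followed by a terminating 0:
  8 -> 111111110 (9 bits)
  6 -> 1111110 (7 bits)
  7 -> 11111110 (8 bits)
  1 -> 10 (2 bits)
  10 -> 11111111110 (11 bits)
Total length = 9 + 7 + 8 + 2 + 11 = 37 bits.

Unary([8, 6, 7, 1, 10]) = 1111111101111110111111101011111111110 (37 bits)


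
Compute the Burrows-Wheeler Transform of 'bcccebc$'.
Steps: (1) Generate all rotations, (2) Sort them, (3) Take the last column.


Rotations (sorted):
  0: $bcccebc -> last char: c
  1: bc$bccce -> last char: e
  2: bcccebc$ -> last char: $
  3: c$bccceb -> last char: b
  4: cccebc$b -> last char: b
  5: ccebc$bc -> last char: c
  6: cebc$bcc -> last char: c
  7: ebc$bccc -> last char: c


BWT = ce$bbccc


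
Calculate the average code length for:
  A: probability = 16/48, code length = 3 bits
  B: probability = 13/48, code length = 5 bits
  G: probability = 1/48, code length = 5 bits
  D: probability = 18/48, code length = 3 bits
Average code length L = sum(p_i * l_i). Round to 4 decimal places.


Weighted contributions p_i * l_i:
  A: (16/48) * 3 = 48/48
  B: (13/48) * 5 = 65/48
  G: (1/48) * 5 = 5/48
  D: (18/48) * 3 = 54/48
Sum = (48 + 65 + 5 + 54)/48 = 172/48

L = 172/48 = 3.5833 bits/symbol


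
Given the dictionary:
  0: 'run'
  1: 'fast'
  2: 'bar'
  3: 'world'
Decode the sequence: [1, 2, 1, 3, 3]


Look up each index in the dictionary:
  1 -> 'fast'
  2 -> 'bar'
  1 -> 'fast'
  3 -> 'world'
  3 -> 'world'

Decoded: "fast bar fast world world"


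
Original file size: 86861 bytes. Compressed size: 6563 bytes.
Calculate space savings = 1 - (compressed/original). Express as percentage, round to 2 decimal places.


ratio = compressed/original = 6563/86861 = 0.075557
savings = 1 - ratio = 1 - 0.075557 = 0.924443
as a percentage: 0.924443 * 100 = 92.44%

Space savings = 1 - 6563/86861 = 92.44%


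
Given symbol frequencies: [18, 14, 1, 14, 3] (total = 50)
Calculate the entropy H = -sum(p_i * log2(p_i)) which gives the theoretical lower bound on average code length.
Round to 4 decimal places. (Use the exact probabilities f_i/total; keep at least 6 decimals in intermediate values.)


Per-symbol terms -p_i * log2(p_i) with p_i = f_i/50:
  p = 18/50 = 0.360000: log2(p) = -1.473931, -p*log2(p) = 0.530615
  p = 14/50 = 0.280000: log2(p) = -1.836501, -p*log2(p) = 0.514220
  p = 1/50 = 0.020000: log2(p) = -5.643856, -p*log2(p) = 0.112877
  p = 14/50 = 0.280000: log2(p) = -1.836501, -p*log2(p) = 0.514220
  p = 3/50 = 0.060000: log2(p) = -4.058894, -p*log2(p) = 0.243534
H = 0.530615 + 0.514220 + 0.112877 + 0.514220 + 0.243534 = 1.915466

H = 1.9155 bits/symbol


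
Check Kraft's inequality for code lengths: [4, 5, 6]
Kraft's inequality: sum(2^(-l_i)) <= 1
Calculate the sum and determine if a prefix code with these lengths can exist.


Sum = 2^(-4) + 2^(-5) + 2^(-6)
    = 0.0625 + 0.03125 + 0.015625
    = 7/64 = 0.109375
Since 0.109375 <= 1, Kraft's inequality IS satisfied.
A prefix code with these lengths CAN exist.

Kraft sum = 0.109375. Satisfied.


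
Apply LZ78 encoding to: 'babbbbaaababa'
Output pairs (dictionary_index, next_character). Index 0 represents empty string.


LZ78 encoding steps:
Dictionary: {0: ''}
Step 1: w='' (idx 0), next='b' -> output (0, 'b'), add 'b' as idx 1
Step 2: w='' (idx 0), next='a' -> output (0, 'a'), add 'a' as idx 2
Step 3: w='b' (idx 1), next='b' -> output (1, 'b'), add 'bb' as idx 3
Step 4: w='bb' (idx 3), next='a' -> output (3, 'a'), add 'bba' as idx 4
Step 5: w='a' (idx 2), next='a' -> output (2, 'a'), add 'aa' as idx 5
Step 6: w='b' (idx 1), next='a' -> output (1, 'a'), add 'ba' as idx 6
Step 7: w='ba' (idx 6), end of input -> output (6, '')


Encoded: [(0, 'b'), (0, 'a'), (1, 'b'), (3, 'a'), (2, 'a'), (1, 'a'), (6, '')]


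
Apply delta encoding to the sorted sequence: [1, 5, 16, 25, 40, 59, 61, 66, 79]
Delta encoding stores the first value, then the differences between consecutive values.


First value: 1
Deltas:
  5 - 1 = 4
  16 - 5 = 11
  25 - 16 = 9
  40 - 25 = 15
  59 - 40 = 19
  61 - 59 = 2
  66 - 61 = 5
  79 - 66 = 13


Delta encoded: [1, 4, 11, 9, 15, 19, 2, 5, 13]


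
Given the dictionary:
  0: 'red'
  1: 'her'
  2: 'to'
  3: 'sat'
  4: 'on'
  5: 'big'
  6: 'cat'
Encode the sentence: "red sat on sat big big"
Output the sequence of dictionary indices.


Look up each word in the dictionary:
  'red' -> 0
  'sat' -> 3
  'on' -> 4
  'sat' -> 3
  'big' -> 5
  'big' -> 5

Encoded: [0, 3, 4, 3, 5, 5]


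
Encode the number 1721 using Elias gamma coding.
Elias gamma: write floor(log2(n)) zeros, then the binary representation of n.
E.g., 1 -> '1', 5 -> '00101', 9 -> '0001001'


num_bits = floor(log2(1721)) + 1 = 11
leading_zeros = num_bits - 1 = 10
binary(1721) = 11010111001

Elias gamma(1721) = '0000000000' + '11010111001' = 000000000011010111001 (21 bits)


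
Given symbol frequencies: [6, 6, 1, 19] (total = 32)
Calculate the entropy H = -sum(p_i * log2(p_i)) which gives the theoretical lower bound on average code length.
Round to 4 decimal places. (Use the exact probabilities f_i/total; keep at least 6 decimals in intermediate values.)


Per-symbol terms -p_i * log2(p_i) with p_i = f_i/32:
  p = 6/32 = 0.187500: log2(p) = -2.415037, -p*log2(p) = 0.452820
  p = 6/32 = 0.187500: log2(p) = -2.415037, -p*log2(p) = 0.452820
  p = 1/32 = 0.031250: log2(p) = -5.000000, -p*log2(p) = 0.156250
  p = 19/32 = 0.593750: log2(p) = -0.752072, -p*log2(p) = 0.446543
H = 0.452820 + 0.452820 + 0.156250 + 0.446543 = 1.508433

H = 1.5084 bits/symbol


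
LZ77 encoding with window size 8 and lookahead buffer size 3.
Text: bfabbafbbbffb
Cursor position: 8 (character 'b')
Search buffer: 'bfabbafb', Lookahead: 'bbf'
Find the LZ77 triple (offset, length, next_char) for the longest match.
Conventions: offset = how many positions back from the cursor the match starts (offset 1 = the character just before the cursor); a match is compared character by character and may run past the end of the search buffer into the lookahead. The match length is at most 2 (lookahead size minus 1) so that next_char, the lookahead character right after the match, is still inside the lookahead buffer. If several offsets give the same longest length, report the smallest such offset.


Try each offset into the search buffer:
  offset=1 (pos 7, char 'b'): match length 2
  offset=2 (pos 6, char 'f'): match length 0
  offset=3 (pos 5, char 'a'): match length 0
  offset=4 (pos 4, char 'b'): match length 1
  offset=5 (pos 3, char 'b'): match length 2
  offset=6 (pos 2, char 'a'): match length 0
  offset=7 (pos 1, char 'f'): match length 0
  offset=8 (pos 0, char 'b'): match length 1
Longest match has length 2, found at offsets 1, 5; take the smallest, offset 1.
next_char = character at position 8 + 2 = 10 -> 'f'

Best match: offset=1, length=2 (matching 'bb' starting at position 7)
LZ77 triple: (1, 2, 'f')


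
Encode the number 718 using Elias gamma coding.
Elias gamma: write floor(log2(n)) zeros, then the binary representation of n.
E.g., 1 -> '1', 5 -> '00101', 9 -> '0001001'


num_bits = floor(log2(718)) + 1 = 10
leading_zeros = num_bits - 1 = 9
binary(718) = 1011001110

Elias gamma(718) = '000000000' + '1011001110' = 0000000001011001110 (19 bits)


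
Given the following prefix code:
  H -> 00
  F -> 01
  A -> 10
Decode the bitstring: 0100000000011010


Decoding step by step:
Bits 01 -> F
Bits 00 -> H
Bits 00 -> H
Bits 00 -> H
Bits 00 -> H
Bits 01 -> F
Bits 10 -> A
Bits 10 -> A


Decoded message: FHHHHFAA


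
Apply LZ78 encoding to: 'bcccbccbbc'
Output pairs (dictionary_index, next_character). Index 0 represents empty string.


LZ78 encoding steps:
Dictionary: {0: ''}
Step 1: w='' (idx 0), next='b' -> output (0, 'b'), add 'b' as idx 1
Step 2: w='' (idx 0), next='c' -> output (0, 'c'), add 'c' as idx 2
Step 3: w='c' (idx 2), next='c' -> output (2, 'c'), add 'cc' as idx 3
Step 4: w='b' (idx 1), next='c' -> output (1, 'c'), add 'bc' as idx 4
Step 5: w='c' (idx 2), next='b' -> output (2, 'b'), add 'cb' as idx 5
Step 6: w='bc' (idx 4), end of input -> output (4, '')


Encoded: [(0, 'b'), (0, 'c'), (2, 'c'), (1, 'c'), (2, 'b'), (4, '')]


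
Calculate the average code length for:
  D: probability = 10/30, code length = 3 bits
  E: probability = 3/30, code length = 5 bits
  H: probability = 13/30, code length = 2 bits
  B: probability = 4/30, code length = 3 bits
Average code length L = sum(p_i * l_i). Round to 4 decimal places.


Weighted contributions p_i * l_i:
  D: (10/30) * 3 = 30/30
  E: (3/30) * 5 = 15/30
  H: (13/30) * 2 = 26/30
  B: (4/30) * 3 = 12/30
Sum = (30 + 15 + 26 + 12)/30 = 83/30

L = 83/30 = 2.7667 bits/symbol


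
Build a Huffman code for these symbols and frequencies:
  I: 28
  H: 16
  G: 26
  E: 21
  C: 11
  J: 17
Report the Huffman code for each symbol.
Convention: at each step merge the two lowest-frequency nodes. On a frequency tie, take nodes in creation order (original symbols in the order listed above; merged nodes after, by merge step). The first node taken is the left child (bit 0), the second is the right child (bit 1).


Huffman tree construction:
Step 1: Merge C(11) + H(16) = 27
Step 2: Merge J(17) + E(21) = 38
Step 3: Merge G(26) + (C+H)(27) = 53
Step 4: Merge I(28) + (J+E)(38) = 66
Step 5: Merge (G+(C+H))(53) + (I+(J+E))(66) = 119
Read each symbol's code off the tree from the root (left child = 0, right child = 1).

Codes:
  I: 10 (length 2)
  H: 011 (length 3)
  G: 00 (length 2)
  E: 111 (length 3)
  C: 010 (length 3)
  J: 110 (length 3)
Average code length: 303/119 = 2.5462 bits/symbol


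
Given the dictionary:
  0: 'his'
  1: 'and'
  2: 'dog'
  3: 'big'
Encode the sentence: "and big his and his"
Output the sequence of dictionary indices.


Look up each word in the dictionary:
  'and' -> 1
  'big' -> 3
  'his' -> 0
  'and' -> 1
  'his' -> 0

Encoded: [1, 3, 0, 1, 0]


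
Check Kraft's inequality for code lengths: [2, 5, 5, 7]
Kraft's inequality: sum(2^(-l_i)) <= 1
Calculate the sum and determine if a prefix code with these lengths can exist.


Sum = 2^(-2) + 2^(-5) + 2^(-5) + 2^(-7)
    = 0.25 + 0.03125 + 0.03125 + 0.0078125
    = 41/128 = 0.3203125
Since 0.3203125 <= 1, Kraft's inequality IS satisfied.
A prefix code with these lengths CAN exist.

Kraft sum = 0.3203125. Satisfied.


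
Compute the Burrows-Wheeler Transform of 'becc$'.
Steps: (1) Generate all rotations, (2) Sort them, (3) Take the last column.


Rotations (sorted):
  0: $becc -> last char: c
  1: becc$ -> last char: $
  2: c$bec -> last char: c
  3: cc$be -> last char: e
  4: ecc$b -> last char: b


BWT = c$ceb


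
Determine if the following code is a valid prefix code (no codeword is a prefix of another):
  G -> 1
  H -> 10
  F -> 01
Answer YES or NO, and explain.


Checking each pair (does one codeword prefix another?):
  G='1' vs H='10': prefix -- VIOLATION

NO -- this is NOT a valid prefix code. G (1) is a prefix of H (10).


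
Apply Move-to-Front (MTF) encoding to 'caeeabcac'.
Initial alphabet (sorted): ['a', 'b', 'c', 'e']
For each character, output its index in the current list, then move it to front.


MTF encoding:
'c': index 2 in ['a', 'b', 'c', 'e'] -> ['c', 'a', 'b', 'e']
'a': index 1 in ['c', 'a', 'b', 'e'] -> ['a', 'c', 'b', 'e']
'e': index 3 in ['a', 'c', 'b', 'e'] -> ['e', 'a', 'c', 'b']
'e': index 0 in ['e', 'a', 'c', 'b'] -> ['e', 'a', 'c', 'b']
'a': index 1 in ['e', 'a', 'c', 'b'] -> ['a', 'e', 'c', 'b']
'b': index 3 in ['a', 'e', 'c', 'b'] -> ['b', 'a', 'e', 'c']
'c': index 3 in ['b', 'a', 'e', 'c'] -> ['c', 'b', 'a', 'e']
'a': index 2 in ['c', 'b', 'a', 'e'] -> ['a', 'c', 'b', 'e']
'c': index 1 in ['a', 'c', 'b', 'e'] -> ['c', 'a', 'b', 'e']


Output: [2, 1, 3, 0, 1, 3, 3, 2, 1]


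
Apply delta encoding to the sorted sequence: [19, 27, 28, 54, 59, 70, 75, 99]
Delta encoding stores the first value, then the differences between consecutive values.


First value: 19
Deltas:
  27 - 19 = 8
  28 - 27 = 1
  54 - 28 = 26
  59 - 54 = 5
  70 - 59 = 11
  75 - 70 = 5
  99 - 75 = 24


Delta encoded: [19, 8, 1, 26, 5, 11, 5, 24]


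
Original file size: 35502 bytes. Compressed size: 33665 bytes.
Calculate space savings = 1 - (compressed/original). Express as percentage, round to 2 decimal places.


ratio = compressed/original = 33665/35502 = 0.948256
savings = 1 - ratio = 1 - 0.948256 = 0.051744
as a percentage: 0.051744 * 100 = 5.17%

Space savings = 1 - 33665/35502 = 5.17%


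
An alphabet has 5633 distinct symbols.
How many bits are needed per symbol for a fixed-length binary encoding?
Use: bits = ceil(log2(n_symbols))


log2(5633) = 12.4597
Bracket: 2^12 = 4096 < 5633 <= 2^13 = 8192
So ceil(log2(5633)) = 13

bits = ceil(log2(5633)) = ceil(12.4597) = 13 bits


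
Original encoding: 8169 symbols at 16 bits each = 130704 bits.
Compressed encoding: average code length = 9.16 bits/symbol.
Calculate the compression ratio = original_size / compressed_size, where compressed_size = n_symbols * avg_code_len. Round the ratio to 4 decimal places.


original_size = n_symbols * orig_bits = 8169 * 16 = 130704 bits
compressed_size = n_symbols * avg_code_len = 8169 * 9.16 = 74828.04 bits
ratio = original_size / compressed_size = 130704 / 74828.04 = 1.7467

Compression ratio = 1.7467


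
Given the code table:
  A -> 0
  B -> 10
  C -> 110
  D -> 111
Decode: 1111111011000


Decoding:
111 -> D
111 -> D
10 -> B
110 -> C
0 -> A
0 -> A


Result: DDBCAA


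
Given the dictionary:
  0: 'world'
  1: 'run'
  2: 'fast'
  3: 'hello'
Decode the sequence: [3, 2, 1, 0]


Look up each index in the dictionary:
  3 -> 'hello'
  2 -> 'fast'
  1 -> 'run'
  0 -> 'world'

Decoded: "hello fast run world"


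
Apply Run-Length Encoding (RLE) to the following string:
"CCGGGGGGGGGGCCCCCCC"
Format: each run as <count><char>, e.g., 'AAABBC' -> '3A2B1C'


Scanning runs left to right:
  i=0: run of 'C' x 2 -> '2C'
  i=2: run of 'G' x 10 -> '10G'
  i=12: run of 'C' x 7 -> '7C'

RLE = 2C10G7C


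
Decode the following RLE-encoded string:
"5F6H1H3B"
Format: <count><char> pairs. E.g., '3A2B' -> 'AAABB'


Expanding each <count><char> pair:
  5F -> 'FFFFF'
  6H -> 'HHHHHH'
  1H -> 'H'
  3B -> 'BBB'

Decoded = FFFFFHHHHHHHBBB


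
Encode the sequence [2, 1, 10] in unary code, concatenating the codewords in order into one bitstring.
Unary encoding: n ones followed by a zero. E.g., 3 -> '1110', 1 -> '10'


Encode each number as n ones followed by a terminating 0:
  2 -> 110 (3 bits)
  1 -> 10 (2 bits)
  10 -> 11111111110 (11 bits)
Total length = 3 + 2 + 11 = 16 bits.

Unary([2, 1, 10]) = 1101011111111110 (16 bits)


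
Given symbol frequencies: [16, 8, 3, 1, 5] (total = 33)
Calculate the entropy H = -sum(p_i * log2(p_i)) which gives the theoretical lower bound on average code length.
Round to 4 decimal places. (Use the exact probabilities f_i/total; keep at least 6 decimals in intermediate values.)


Per-symbol terms -p_i * log2(p_i) with p_i = f_i/33:
  p = 16/33 = 0.484848: log2(p) = -1.044394, -p*log2(p) = 0.506373
  p = 8/33 = 0.242424: log2(p) = -2.044394, -p*log2(p) = 0.495611
  p = 3/33 = 0.090909: log2(p) = -3.459432, -p*log2(p) = 0.314494
  p = 1/33 = 0.030303: log2(p) = -5.044394, -p*log2(p) = 0.152860
  p = 5/33 = 0.151515: log2(p) = -2.722466, -p*log2(p) = 0.412495
H = 0.506373 + 0.495611 + 0.314494 + 0.152860 + 0.412495 = 1.881833

H = 1.8818 bits/symbol


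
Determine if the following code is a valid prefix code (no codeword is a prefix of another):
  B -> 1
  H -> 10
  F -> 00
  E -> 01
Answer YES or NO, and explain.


Checking each pair (does one codeword prefix another?):
  B='1' vs H='10': prefix -- VIOLATION

NO -- this is NOT a valid prefix code. B (1) is a prefix of H (10).


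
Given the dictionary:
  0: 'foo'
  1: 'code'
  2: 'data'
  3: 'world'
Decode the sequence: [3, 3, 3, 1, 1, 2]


Look up each index in the dictionary:
  3 -> 'world'
  3 -> 'world'
  3 -> 'world'
  1 -> 'code'
  1 -> 'code'
  2 -> 'data'

Decoded: "world world world code code data"


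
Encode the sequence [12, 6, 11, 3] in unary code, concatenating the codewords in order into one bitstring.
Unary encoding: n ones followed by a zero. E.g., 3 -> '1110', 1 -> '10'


Encode each number as n ones followed by a terminating 0:
  12 -> 1111111111110 (13 bits)
  6 -> 1111110 (7 bits)
  11 -> 111111111110 (12 bits)
  3 -> 1110 (4 bits)
Total length = 13 + 7 + 12 + 4 = 36 bits.

Unary([12, 6, 11, 3]) = 111111111111011111101111111111101110 (36 bits)


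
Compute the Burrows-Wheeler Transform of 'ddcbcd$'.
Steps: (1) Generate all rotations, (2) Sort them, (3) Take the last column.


Rotations (sorted):
  0: $ddcbcd -> last char: d
  1: bcd$ddc -> last char: c
  2: cbcd$dd -> last char: d
  3: cd$ddcb -> last char: b
  4: d$ddcbc -> last char: c
  5: dcbcd$d -> last char: d
  6: ddcbcd$ -> last char: $


BWT = dcdbcd$


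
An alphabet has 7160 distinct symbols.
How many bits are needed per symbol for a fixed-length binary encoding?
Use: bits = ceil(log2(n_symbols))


log2(7160) = 12.8057
Bracket: 2^12 = 4096 < 7160 <= 2^13 = 8192
So ceil(log2(7160)) = 13

bits = ceil(log2(7160)) = ceil(12.8057) = 13 bits


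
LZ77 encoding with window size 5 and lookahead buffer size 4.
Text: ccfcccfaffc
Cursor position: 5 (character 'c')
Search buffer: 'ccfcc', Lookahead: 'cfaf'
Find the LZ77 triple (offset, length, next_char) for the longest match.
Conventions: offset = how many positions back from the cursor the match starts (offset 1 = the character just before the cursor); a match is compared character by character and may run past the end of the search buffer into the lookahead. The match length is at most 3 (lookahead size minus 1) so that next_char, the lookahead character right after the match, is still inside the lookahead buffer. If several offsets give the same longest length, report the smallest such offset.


Try each offset into the search buffer:
  offset=1 (pos 4, char 'c'): match length 1
  offset=2 (pos 3, char 'c'): match length 1
  offset=3 (pos 2, char 'f'): match length 0
  offset=4 (pos 1, char 'c'): match length 2
  offset=5 (pos 0, char 'c'): match length 1
Longest match has length 2 at offset 4.
next_char = character at position 5 + 2 = 7 -> 'a'

Best match: offset=4, length=2 (matching 'cf' starting at position 1)
LZ77 triple: (4, 2, 'a')


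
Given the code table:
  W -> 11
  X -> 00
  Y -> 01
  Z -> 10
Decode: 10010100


Decoding:
10 -> Z
01 -> Y
01 -> Y
00 -> X


Result: ZYYX


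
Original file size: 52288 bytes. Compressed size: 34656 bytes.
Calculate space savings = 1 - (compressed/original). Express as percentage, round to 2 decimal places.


ratio = compressed/original = 34656/52288 = 0.662791
savings = 1 - ratio = 1 - 0.662791 = 0.337209
as a percentage: 0.337209 * 100 = 33.72%

Space savings = 1 - 34656/52288 = 33.72%


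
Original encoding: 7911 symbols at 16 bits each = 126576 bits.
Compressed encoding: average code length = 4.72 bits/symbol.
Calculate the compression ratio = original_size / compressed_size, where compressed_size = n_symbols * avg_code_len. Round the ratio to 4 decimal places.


original_size = n_symbols * orig_bits = 7911 * 16 = 126576 bits
compressed_size = n_symbols * avg_code_len = 7911 * 4.72 = 37339.92 bits
ratio = original_size / compressed_size = 126576 / 37339.92 = 3.3898

Compression ratio = 3.3898


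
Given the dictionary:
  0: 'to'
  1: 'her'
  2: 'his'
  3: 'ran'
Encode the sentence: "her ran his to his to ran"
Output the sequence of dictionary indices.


Look up each word in the dictionary:
  'her' -> 1
  'ran' -> 3
  'his' -> 2
  'to' -> 0
  'his' -> 2
  'to' -> 0
  'ran' -> 3

Encoded: [1, 3, 2, 0, 2, 0, 3]


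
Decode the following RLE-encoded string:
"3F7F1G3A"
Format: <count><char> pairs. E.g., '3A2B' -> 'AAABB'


Expanding each <count><char> pair:
  3F -> 'FFF'
  7F -> 'FFFFFFF'
  1G -> 'G'
  3A -> 'AAA'

Decoded = FFFFFFFFFFGAAA


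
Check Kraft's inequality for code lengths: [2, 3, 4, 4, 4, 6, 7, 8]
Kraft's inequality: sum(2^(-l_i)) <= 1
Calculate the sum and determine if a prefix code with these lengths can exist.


Sum = 2^(-2) + 2^(-3) + 2^(-4) + 2^(-4) + 2^(-4) + 2^(-6) + 2^(-7) + 2^(-8)
    = 0.25 + 0.125 + 0.0625 + 0.0625 + 0.0625 + 0.015625 + 0.0078125 + 0.00390625
    = 151/256 = 0.58984375
Since 0.58984375 <= 1, Kraft's inequality IS satisfied.
A prefix code with these lengths CAN exist.

Kraft sum = 0.58984375. Satisfied.


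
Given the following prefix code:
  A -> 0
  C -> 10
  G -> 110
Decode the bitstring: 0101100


Decoding step by step:
Bits 0 -> A
Bits 10 -> C
Bits 110 -> G
Bits 0 -> A


Decoded message: ACGA


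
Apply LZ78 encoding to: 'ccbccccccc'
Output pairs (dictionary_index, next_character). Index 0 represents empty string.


LZ78 encoding steps:
Dictionary: {0: ''}
Step 1: w='' (idx 0), next='c' -> output (0, 'c'), add 'c' as idx 1
Step 2: w='c' (idx 1), next='b' -> output (1, 'b'), add 'cb' as idx 2
Step 3: w='c' (idx 1), next='c' -> output (1, 'c'), add 'cc' as idx 3
Step 4: w='cc' (idx 3), next='c' -> output (3, 'c'), add 'ccc' as idx 4
Step 5: w='cc' (idx 3), end of input -> output (3, '')


Encoded: [(0, 'c'), (1, 'b'), (1, 'c'), (3, 'c'), (3, '')]


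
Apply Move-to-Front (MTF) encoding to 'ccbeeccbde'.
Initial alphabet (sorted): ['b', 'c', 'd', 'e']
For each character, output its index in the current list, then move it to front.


MTF encoding:
'c': index 1 in ['b', 'c', 'd', 'e'] -> ['c', 'b', 'd', 'e']
'c': index 0 in ['c', 'b', 'd', 'e'] -> ['c', 'b', 'd', 'e']
'b': index 1 in ['c', 'b', 'd', 'e'] -> ['b', 'c', 'd', 'e']
'e': index 3 in ['b', 'c', 'd', 'e'] -> ['e', 'b', 'c', 'd']
'e': index 0 in ['e', 'b', 'c', 'd'] -> ['e', 'b', 'c', 'd']
'c': index 2 in ['e', 'b', 'c', 'd'] -> ['c', 'e', 'b', 'd']
'c': index 0 in ['c', 'e', 'b', 'd'] -> ['c', 'e', 'b', 'd']
'b': index 2 in ['c', 'e', 'b', 'd'] -> ['b', 'c', 'e', 'd']
'd': index 3 in ['b', 'c', 'e', 'd'] -> ['d', 'b', 'c', 'e']
'e': index 3 in ['d', 'b', 'c', 'e'] -> ['e', 'd', 'b', 'c']


Output: [1, 0, 1, 3, 0, 2, 0, 2, 3, 3]


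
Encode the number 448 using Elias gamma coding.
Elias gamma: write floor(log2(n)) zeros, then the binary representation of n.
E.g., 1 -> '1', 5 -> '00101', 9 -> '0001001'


num_bits = floor(log2(448)) + 1 = 9
leading_zeros = num_bits - 1 = 8
binary(448) = 111000000

Elias gamma(448) = '00000000' + '111000000' = 00000000111000000 (17 bits)


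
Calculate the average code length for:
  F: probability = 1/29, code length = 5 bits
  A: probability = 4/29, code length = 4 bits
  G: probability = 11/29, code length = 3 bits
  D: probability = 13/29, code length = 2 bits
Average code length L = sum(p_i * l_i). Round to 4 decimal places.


Weighted contributions p_i * l_i:
  F: (1/29) * 5 = 5/29
  A: (4/29) * 4 = 16/29
  G: (11/29) * 3 = 33/29
  D: (13/29) * 2 = 26/29
Sum = (5 + 16 + 33 + 26)/29 = 80/29

L = 80/29 = 2.7586 bits/symbol


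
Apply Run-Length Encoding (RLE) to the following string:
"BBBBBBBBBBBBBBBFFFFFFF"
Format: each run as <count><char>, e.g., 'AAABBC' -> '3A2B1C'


Scanning runs left to right:
  i=0: run of 'B' x 15 -> '15B'
  i=15: run of 'F' x 7 -> '7F'

RLE = 15B7F


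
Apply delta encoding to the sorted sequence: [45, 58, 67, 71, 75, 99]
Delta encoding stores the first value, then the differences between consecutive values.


First value: 45
Deltas:
  58 - 45 = 13
  67 - 58 = 9
  71 - 67 = 4
  75 - 71 = 4
  99 - 75 = 24


Delta encoded: [45, 13, 9, 4, 4, 24]


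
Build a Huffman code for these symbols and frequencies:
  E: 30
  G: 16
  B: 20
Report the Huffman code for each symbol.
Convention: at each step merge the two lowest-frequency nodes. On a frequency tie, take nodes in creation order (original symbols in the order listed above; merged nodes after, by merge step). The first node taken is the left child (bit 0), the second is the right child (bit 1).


Huffman tree construction:
Step 1: Merge G(16) + B(20) = 36
Step 2: Merge E(30) + (G+B)(36) = 66
Read each symbol's code off the tree from the root (left child = 0, right child = 1).

Codes:
  E: 0 (length 1)
  G: 10 (length 2)
  B: 11 (length 2)
Average code length: 102/66 = 1.5455 bits/symbol


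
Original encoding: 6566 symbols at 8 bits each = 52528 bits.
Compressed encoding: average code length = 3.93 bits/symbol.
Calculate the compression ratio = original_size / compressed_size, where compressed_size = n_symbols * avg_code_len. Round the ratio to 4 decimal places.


original_size = n_symbols * orig_bits = 6566 * 8 = 52528 bits
compressed_size = n_symbols * avg_code_len = 6566 * 3.93 = 25804.38 bits
ratio = original_size / compressed_size = 52528 / 25804.38 = 2.0356

Compression ratio = 2.0356


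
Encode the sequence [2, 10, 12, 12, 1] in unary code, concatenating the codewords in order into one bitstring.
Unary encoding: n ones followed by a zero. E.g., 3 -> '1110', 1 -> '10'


Encode each number as n ones followed by a terminating 0:
  2 -> 110 (3 bits)
  10 -> 11111111110 (11 bits)
  12 -> 1111111111110 (13 bits)
  12 -> 1111111111110 (13 bits)
  1 -> 10 (2 bits)
Total length = 3 + 11 + 13 + 13 + 2 = 42 bits.

Unary([2, 10, 12, 12, 1]) = 110111111111101111111111110111111111111010 (42 bits)


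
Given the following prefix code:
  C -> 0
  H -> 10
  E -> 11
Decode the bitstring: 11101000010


Decoding step by step:
Bits 11 -> E
Bits 10 -> H
Bits 10 -> H
Bits 0 -> C
Bits 0 -> C
Bits 0 -> C
Bits 10 -> H


Decoded message: EHHCCCH


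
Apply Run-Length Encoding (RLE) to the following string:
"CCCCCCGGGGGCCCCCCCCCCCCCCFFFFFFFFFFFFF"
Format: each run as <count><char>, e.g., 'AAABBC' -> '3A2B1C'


Scanning runs left to right:
  i=0: run of 'C' x 6 -> '6C'
  i=6: run of 'G' x 5 -> '5G'
  i=11: run of 'C' x 14 -> '14C'
  i=25: run of 'F' x 13 -> '13F'

RLE = 6C5G14C13F


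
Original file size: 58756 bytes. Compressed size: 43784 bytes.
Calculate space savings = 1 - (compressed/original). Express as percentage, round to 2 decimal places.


ratio = compressed/original = 43784/58756 = 0.745183
savings = 1 - ratio = 1 - 0.745183 = 0.254817
as a percentage: 0.254817 * 100 = 25.48%

Space savings = 1 - 43784/58756 = 25.48%


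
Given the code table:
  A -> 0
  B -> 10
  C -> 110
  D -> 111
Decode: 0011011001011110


Decoding:
0 -> A
0 -> A
110 -> C
110 -> C
0 -> A
10 -> B
111 -> D
10 -> B


Result: AACCABDB


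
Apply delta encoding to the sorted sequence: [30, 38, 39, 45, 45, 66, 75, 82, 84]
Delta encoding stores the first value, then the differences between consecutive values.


First value: 30
Deltas:
  38 - 30 = 8
  39 - 38 = 1
  45 - 39 = 6
  45 - 45 = 0
  66 - 45 = 21
  75 - 66 = 9
  82 - 75 = 7
  84 - 82 = 2


Delta encoded: [30, 8, 1, 6, 0, 21, 9, 7, 2]


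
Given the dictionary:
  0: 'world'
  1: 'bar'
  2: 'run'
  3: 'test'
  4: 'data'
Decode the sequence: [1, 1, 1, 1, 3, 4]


Look up each index in the dictionary:
  1 -> 'bar'
  1 -> 'bar'
  1 -> 'bar'
  1 -> 'bar'
  3 -> 'test'
  4 -> 'data'

Decoded: "bar bar bar bar test data"


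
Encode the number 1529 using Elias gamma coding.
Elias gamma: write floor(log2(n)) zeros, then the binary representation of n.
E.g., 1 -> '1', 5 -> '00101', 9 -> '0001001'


num_bits = floor(log2(1529)) + 1 = 11
leading_zeros = num_bits - 1 = 10
binary(1529) = 10111111001

Elias gamma(1529) = '0000000000' + '10111111001' = 000000000010111111001 (21 bits)


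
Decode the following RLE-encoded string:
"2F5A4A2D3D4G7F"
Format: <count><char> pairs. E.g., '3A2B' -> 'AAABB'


Expanding each <count><char> pair:
  2F -> 'FF'
  5A -> 'AAAAA'
  4A -> 'AAAA'
  2D -> 'DD'
  3D -> 'DDD'
  4G -> 'GGGG'
  7F -> 'FFFFFFF'

Decoded = FFAAAAAAAAADDDDDGGGGFFFFFFF


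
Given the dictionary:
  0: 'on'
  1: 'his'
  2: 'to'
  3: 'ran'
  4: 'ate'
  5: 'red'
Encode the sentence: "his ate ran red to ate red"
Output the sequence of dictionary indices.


Look up each word in the dictionary:
  'his' -> 1
  'ate' -> 4
  'ran' -> 3
  'red' -> 5
  'to' -> 2
  'ate' -> 4
  'red' -> 5

Encoded: [1, 4, 3, 5, 2, 4, 5]


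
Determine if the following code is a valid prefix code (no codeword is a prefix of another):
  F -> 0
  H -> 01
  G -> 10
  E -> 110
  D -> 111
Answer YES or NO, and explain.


Checking each pair (does one codeword prefix another?):
  F='0' vs H='01': prefix -- VIOLATION

NO -- this is NOT a valid prefix code. F (0) is a prefix of H (01).


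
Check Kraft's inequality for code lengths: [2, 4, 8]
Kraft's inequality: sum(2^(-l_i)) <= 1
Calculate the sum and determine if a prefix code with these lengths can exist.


Sum = 2^(-2) + 2^(-4) + 2^(-8)
    = 0.25 + 0.0625 + 0.00390625
    = 81/256 = 0.31640625
Since 0.31640625 <= 1, Kraft's inequality IS satisfied.
A prefix code with these lengths CAN exist.

Kraft sum = 0.31640625. Satisfied.


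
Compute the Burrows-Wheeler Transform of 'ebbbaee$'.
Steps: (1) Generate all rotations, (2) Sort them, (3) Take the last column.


Rotations (sorted):
  0: $ebbbaee -> last char: e
  1: aee$ebbb -> last char: b
  2: baee$ebb -> last char: b
  3: bbaee$eb -> last char: b
  4: bbbaee$e -> last char: e
  5: e$ebbbae -> last char: e
  6: ebbbaee$ -> last char: $
  7: ee$ebbba -> last char: a


BWT = ebbbee$a


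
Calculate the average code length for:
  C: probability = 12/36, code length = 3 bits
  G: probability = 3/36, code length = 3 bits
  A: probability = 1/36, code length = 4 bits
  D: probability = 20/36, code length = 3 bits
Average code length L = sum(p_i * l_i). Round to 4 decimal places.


Weighted contributions p_i * l_i:
  C: (12/36) * 3 = 36/36
  G: (3/36) * 3 = 9/36
  A: (1/36) * 4 = 4/36
  D: (20/36) * 3 = 60/36
Sum = (36 + 9 + 4 + 60)/36 = 109/36

L = 109/36 = 3.0278 bits/symbol


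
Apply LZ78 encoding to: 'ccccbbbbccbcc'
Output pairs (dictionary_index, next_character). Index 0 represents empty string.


LZ78 encoding steps:
Dictionary: {0: ''}
Step 1: w='' (idx 0), next='c' -> output (0, 'c'), add 'c' as idx 1
Step 2: w='c' (idx 1), next='c' -> output (1, 'c'), add 'cc' as idx 2
Step 3: w='c' (idx 1), next='b' -> output (1, 'b'), add 'cb' as idx 3
Step 4: w='' (idx 0), next='b' -> output (0, 'b'), add 'b' as idx 4
Step 5: w='b' (idx 4), next='b' -> output (4, 'b'), add 'bb' as idx 5
Step 6: w='cc' (idx 2), next='b' -> output (2, 'b'), add 'ccb' as idx 6
Step 7: w='cc' (idx 2), end of input -> output (2, '')


Encoded: [(0, 'c'), (1, 'c'), (1, 'b'), (0, 'b'), (4, 'b'), (2, 'b'), (2, '')]


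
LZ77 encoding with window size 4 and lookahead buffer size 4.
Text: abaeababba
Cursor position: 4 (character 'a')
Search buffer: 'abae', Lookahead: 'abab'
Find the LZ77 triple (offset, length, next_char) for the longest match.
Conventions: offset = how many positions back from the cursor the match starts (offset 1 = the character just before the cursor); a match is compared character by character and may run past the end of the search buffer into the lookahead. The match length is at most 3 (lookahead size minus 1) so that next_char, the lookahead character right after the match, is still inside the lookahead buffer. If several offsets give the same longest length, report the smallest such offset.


Try each offset into the search buffer:
  offset=1 (pos 3, char 'e'): match length 0
  offset=2 (pos 2, char 'a'): match length 1
  offset=3 (pos 1, char 'b'): match length 0
  offset=4 (pos 0, char 'a'): match length 3
Longest match has length 3 at offset 4.
next_char = character at position 4 + 3 = 7 -> 'b'

Best match: offset=4, length=3 (matching 'aba' starting at position 0)
LZ77 triple: (4, 3, 'b')


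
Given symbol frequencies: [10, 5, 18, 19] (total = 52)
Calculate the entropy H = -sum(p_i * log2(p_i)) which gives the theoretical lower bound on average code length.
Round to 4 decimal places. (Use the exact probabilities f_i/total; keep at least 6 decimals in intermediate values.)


Per-symbol terms -p_i * log2(p_i) with p_i = f_i/52:
  p = 10/52 = 0.192308: log2(p) = -2.378512, -p*log2(p) = 0.457406
  p = 5/52 = 0.096154: log2(p) = -3.378512, -p*log2(p) = 0.324857
  p = 18/52 = 0.346154: log2(p) = -1.530515, -p*log2(p) = 0.529794
  p = 19/52 = 0.365385: log2(p) = -1.452512, -p*log2(p) = 0.530726
H = 0.457406 + 0.324857 + 0.529794 + 0.530726 = 1.842783

H = 1.8428 bits/symbol


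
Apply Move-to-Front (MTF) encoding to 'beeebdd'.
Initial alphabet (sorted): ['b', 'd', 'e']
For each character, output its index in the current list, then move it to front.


MTF encoding:
'b': index 0 in ['b', 'd', 'e'] -> ['b', 'd', 'e']
'e': index 2 in ['b', 'd', 'e'] -> ['e', 'b', 'd']
'e': index 0 in ['e', 'b', 'd'] -> ['e', 'b', 'd']
'e': index 0 in ['e', 'b', 'd'] -> ['e', 'b', 'd']
'b': index 1 in ['e', 'b', 'd'] -> ['b', 'e', 'd']
'd': index 2 in ['b', 'e', 'd'] -> ['d', 'b', 'e']
'd': index 0 in ['d', 'b', 'e'] -> ['d', 'b', 'e']


Output: [0, 2, 0, 0, 1, 2, 0]


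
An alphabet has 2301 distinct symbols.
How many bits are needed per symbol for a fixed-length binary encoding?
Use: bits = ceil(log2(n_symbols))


log2(2301) = 11.168
Bracket: 2^11 = 2048 < 2301 <= 2^12 = 4096
So ceil(log2(2301)) = 12

bits = ceil(log2(2301)) = ceil(11.168) = 12 bits


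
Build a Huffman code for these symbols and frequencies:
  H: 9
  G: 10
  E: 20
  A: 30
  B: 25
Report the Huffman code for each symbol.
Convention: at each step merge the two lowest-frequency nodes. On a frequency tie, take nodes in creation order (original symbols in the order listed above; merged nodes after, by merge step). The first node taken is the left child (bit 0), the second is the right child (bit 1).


Huffman tree construction:
Step 1: Merge H(9) + G(10) = 19
Step 2: Merge (H+G)(19) + E(20) = 39
Step 3: Merge B(25) + A(30) = 55
Step 4: Merge ((H+G)+E)(39) + (B+A)(55) = 94
Read each symbol's code off the tree from the root (left child = 0, right child = 1).

Codes:
  H: 000 (length 3)
  G: 001 (length 3)
  E: 01 (length 2)
  A: 11 (length 2)
  B: 10 (length 2)
Average code length: 207/94 = 2.2021 bits/symbol


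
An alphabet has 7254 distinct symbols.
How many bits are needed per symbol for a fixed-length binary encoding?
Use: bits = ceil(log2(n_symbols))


log2(7254) = 12.8246
Bracket: 2^12 = 4096 < 7254 <= 2^13 = 8192
So ceil(log2(7254)) = 13

bits = ceil(log2(7254)) = ceil(12.8246) = 13 bits


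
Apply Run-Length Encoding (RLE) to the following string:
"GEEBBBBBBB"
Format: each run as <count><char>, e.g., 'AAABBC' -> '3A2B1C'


Scanning runs left to right:
  i=0: run of 'G' x 1 -> '1G'
  i=1: run of 'E' x 2 -> '2E'
  i=3: run of 'B' x 7 -> '7B'

RLE = 1G2E7B


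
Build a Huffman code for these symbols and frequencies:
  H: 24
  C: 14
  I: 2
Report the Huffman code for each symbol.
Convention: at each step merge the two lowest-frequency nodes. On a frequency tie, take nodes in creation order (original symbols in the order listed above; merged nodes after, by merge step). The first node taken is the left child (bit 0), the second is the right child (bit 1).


Huffman tree construction:
Step 1: Merge I(2) + C(14) = 16
Step 2: Merge (I+C)(16) + H(24) = 40
Read each symbol's code off the tree from the root (left child = 0, right child = 1).

Codes:
  H: 1 (length 1)
  C: 01 (length 2)
  I: 00 (length 2)
Average code length: 56/40 = 1.4000 bits/symbol


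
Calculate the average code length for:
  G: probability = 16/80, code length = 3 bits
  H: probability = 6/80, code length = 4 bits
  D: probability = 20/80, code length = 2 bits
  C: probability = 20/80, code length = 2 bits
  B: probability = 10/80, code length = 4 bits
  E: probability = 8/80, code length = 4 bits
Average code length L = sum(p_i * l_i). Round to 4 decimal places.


Weighted contributions p_i * l_i:
  G: (16/80) * 3 = 48/80
  H: (6/80) * 4 = 24/80
  D: (20/80) * 2 = 40/80
  C: (20/80) * 2 = 40/80
  B: (10/80) * 4 = 40/80
  E: (8/80) * 4 = 32/80
Sum = (48 + 24 + 40 + 40 + 40 + 32)/80 = 224/80

L = 224/80 = 2.8000 bits/symbol


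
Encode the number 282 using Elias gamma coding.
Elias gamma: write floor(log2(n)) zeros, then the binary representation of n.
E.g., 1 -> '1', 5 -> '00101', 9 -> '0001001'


num_bits = floor(log2(282)) + 1 = 9
leading_zeros = num_bits - 1 = 8
binary(282) = 100011010

Elias gamma(282) = '00000000' + '100011010' = 00000000100011010 (17 bits)


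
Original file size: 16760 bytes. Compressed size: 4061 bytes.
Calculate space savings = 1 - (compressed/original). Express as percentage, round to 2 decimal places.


ratio = compressed/original = 4061/16760 = 0.242303
savings = 1 - ratio = 1 - 0.242303 = 0.757697
as a percentage: 0.757697 * 100 = 75.77%

Space savings = 1 - 4061/16760 = 75.77%
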